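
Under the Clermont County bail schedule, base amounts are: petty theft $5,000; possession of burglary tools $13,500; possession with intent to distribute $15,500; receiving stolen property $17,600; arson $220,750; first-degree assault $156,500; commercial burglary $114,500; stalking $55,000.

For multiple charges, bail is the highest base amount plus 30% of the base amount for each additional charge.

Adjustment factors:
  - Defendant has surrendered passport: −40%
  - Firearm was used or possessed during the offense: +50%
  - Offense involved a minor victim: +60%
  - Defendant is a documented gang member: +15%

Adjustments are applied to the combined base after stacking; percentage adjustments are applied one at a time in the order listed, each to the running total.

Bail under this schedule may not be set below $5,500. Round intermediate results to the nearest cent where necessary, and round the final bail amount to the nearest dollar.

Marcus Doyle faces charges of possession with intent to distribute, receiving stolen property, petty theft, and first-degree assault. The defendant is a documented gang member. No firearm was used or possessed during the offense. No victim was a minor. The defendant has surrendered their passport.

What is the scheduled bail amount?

$115,872

Base amounts from the schedule: possession with intent to distribute $15,500; receiving stolen property $17,600; petty theft $5,000; first-degree assault $156,500.
Stacking rule: highest base plus 30% of each additional charge. Highest is first-degree assault at $156,500. Additional: $15,500 × 30% = $4,650; $17,600 × 30% = $5,280; $5,000 × 30% = $1,500. Combined base = $156,500 + $11,430 = $167,930.
Defendant has surrendered passport (−40%): $167,930 × 0.6 = $100,758.
Defendant is a documented gang member (+15%): $100,758 × 1.15 = $115,871.70.
$115,871.70 is at or above the $5,500 minimum.
Rounded to the nearest dollar: $115,872.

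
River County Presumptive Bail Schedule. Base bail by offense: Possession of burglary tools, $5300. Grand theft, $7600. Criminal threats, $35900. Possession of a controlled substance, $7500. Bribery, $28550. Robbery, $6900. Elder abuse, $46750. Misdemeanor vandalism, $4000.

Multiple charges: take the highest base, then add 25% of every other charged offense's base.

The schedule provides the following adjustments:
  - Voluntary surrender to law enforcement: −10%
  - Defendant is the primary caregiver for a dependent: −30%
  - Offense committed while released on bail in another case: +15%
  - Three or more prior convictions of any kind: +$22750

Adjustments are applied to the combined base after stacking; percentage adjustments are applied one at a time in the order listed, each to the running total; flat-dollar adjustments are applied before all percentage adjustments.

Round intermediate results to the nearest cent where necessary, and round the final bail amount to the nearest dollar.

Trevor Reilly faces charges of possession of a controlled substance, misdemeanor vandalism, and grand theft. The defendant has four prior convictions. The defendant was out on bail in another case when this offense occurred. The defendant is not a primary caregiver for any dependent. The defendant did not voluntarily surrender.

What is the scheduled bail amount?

$38209

Base amounts from the schedule: possession of a controlled substance $7500; misdemeanor vandalism $4000; grand theft $7600.
Stacking rule: highest base plus 25% of each additional charge. Highest is grand theft at $7600. Additional: $7500 × 25% = $1875; $4000 × 25% = $1000. Combined base = $7600 + $2875 = $10475.
Three or more prior convictions of any kind (+$22750 flat): $10475 + $22750 = $33225.
Offense committed while released on bail in another case (+15%): $33225 × 1.15 = $38208.75.
Rounded to the nearest dollar: $38209.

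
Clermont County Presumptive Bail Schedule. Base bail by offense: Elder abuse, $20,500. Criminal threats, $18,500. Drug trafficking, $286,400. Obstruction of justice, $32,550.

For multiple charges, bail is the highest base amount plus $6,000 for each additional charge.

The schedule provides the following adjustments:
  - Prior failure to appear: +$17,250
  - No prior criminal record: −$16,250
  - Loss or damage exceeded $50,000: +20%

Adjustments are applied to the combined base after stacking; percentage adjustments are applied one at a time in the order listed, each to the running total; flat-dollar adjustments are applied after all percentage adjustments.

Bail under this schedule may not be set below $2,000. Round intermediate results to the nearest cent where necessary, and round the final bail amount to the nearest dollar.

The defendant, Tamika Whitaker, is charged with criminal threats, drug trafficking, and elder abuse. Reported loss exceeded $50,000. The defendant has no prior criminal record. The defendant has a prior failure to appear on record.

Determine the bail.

$359,080

Base amounts from the schedule: criminal threats $18,500; drug trafficking $286,400; elder abuse $20,500.
Stacking rule: highest base plus $6,000 per additional charge. Highest is drug trafficking at $286,400; 2 additional charges → +$12,000. Combined base = $298,400.
Loss or damage exceeded $50,000 (+20%): $298,400 × 1.2 = $358,080.
Prior failure to appear (+$17,250 flat): $358,080 + $17,250 = $375,330.
No prior criminal record (−$16,250 flat): $375,330 − $16,250 = $359,080.
$359,080 is at or above the $2,000 minimum.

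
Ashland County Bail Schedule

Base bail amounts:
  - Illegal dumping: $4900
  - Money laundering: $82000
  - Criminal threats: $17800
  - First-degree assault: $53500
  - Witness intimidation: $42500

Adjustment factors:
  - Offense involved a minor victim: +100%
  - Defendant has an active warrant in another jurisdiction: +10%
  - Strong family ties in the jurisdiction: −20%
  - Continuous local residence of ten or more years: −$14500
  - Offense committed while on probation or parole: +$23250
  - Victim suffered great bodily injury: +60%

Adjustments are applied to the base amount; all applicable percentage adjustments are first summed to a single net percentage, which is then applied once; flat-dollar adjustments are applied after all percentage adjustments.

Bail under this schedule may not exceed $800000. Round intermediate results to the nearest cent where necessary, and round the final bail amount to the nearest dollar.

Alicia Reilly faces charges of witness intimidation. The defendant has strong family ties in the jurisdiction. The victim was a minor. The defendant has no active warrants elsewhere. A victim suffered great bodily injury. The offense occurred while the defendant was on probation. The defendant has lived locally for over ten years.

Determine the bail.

$110750

Base amounts from the schedule: witness intimidation $42500.
Single charge. Combined base = $42500.
Net percentage adjustment: +100% −20% +60% = +140%. $42500 × 2.4 = $102000.
Continuous local residence of ten or more years (−$14500 flat): $102000 − $14500 = $87500.
Offense committed while on probation or parole (+$23250 flat): $87500 + $23250 = $110750.
$110750 is within the $800000 maximum.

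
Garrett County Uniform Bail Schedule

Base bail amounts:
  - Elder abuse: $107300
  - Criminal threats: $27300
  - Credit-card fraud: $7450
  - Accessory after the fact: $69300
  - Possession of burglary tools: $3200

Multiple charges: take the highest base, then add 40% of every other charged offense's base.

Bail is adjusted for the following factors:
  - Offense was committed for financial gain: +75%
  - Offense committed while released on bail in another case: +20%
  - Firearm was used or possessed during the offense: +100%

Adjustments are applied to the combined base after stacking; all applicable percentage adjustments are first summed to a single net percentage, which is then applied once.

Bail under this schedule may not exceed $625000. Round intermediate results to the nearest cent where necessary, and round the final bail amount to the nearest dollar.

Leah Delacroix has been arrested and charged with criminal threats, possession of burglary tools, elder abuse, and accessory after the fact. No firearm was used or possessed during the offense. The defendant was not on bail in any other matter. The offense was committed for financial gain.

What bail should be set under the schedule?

$257635

Base amounts from the schedule: criminal threats $27300; possession of burglary tools $3200; elder abuse $107300; accessory after the fact $69300.
Stacking rule: highest base plus 40% of each additional charge. Highest is elder abuse at $107300. Additional: $27300 × 40% = $10920; $3200 × 40% = $1280; $69300 × 40% = $27720. Combined base = $107300 + $39920 = $147220.
Offense was committed for financial gain (+75%): $147220 × 1.75 = $257635.
$257635 is within the $625000 maximum.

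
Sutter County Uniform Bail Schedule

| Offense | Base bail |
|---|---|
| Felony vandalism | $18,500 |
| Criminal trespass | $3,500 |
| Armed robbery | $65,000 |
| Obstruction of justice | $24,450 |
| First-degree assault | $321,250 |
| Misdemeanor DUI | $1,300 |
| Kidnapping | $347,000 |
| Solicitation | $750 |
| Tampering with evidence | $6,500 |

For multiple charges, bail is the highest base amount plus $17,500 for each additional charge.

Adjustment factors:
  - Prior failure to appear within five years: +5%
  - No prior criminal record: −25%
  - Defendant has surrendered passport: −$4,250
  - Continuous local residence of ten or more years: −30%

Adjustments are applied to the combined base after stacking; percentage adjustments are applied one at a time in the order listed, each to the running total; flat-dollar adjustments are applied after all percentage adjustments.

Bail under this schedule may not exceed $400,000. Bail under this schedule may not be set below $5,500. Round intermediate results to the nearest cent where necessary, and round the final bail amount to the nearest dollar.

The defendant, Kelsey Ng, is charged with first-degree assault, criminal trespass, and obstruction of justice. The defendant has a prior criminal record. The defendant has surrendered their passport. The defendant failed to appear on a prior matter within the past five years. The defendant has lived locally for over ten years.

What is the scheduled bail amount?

Base amounts from the schedule: first-degree assault $321,250; criminal trespass $3,500; obstruction of justice $24,450.
Stacking rule: highest base plus $17,500 per additional charge. Highest is first-degree assault at $321,250; 2 additional charges → +$35,000. Combined base = $356,250.
Prior failure to appear within five years (+5%): $356,250 × 1.05 = $374,062.50.
Continuous local residence of ten or more years (−30%): $374,062.50 × 0.7 = $261,843.75.
Defendant has surrendered passport (−$4,250 flat): $261,843.75 − $4,250 = $257,593.75.
$257,593.75 is within the $400,000 maximum.
$257,593.75 is at or above the $5,500 minimum.
Rounded to the nearest dollar: $257,594.

$257,594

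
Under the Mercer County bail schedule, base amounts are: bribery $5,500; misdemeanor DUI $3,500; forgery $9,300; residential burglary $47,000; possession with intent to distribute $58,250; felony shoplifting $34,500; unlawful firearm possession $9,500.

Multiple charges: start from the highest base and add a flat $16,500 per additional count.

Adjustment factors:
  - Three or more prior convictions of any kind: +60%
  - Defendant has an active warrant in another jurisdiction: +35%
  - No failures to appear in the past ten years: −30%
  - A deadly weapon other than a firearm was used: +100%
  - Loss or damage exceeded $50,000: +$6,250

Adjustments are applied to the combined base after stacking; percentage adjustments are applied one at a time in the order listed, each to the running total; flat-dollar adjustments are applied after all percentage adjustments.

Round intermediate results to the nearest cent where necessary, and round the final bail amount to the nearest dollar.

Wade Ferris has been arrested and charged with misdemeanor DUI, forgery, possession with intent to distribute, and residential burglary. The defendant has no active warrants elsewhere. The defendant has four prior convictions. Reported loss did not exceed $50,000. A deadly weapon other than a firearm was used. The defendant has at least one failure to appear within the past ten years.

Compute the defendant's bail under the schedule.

$344,800

Base amounts from the schedule: misdemeanor DUI $3,500; forgery $9,300; possession with intent to distribute $58,250; residential burglary $47,000.
Stacking rule: highest base plus $16,500 per additional charge. Highest is possession with intent to distribute at $58,250; 3 additional charges → +$49,500. Combined base = $107,750.
Three or more prior convictions of any kind (+60%): $107,750 × 1.6 = $172,400.
A deadly weapon other than a firearm was used (+100%): $172,400 × 2 = $344,800.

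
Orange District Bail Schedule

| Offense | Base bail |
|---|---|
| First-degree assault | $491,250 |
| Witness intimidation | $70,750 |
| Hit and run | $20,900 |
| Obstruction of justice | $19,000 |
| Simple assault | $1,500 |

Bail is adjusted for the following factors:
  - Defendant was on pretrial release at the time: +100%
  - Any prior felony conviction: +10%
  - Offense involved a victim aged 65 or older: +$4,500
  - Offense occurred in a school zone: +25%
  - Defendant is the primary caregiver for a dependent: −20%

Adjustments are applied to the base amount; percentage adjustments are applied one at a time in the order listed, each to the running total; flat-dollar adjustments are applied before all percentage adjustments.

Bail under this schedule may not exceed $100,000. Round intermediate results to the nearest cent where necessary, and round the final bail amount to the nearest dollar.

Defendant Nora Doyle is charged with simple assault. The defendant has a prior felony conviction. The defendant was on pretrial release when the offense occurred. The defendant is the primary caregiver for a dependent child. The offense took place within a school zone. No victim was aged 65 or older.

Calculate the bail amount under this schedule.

Base amounts from the schedule: simple assault $1,500.
Single charge. Combined base = $1,500.
Defendant was on pretrial release at the time (+100%): $1,500 × 2 = $3,000.
Any prior felony conviction (+10%): $3,000 × 1.1 = $3,300.
Offense occurred in a school zone (+25%): $3,300 × 1.25 = $4,125.
Defendant is the primary caregiver for a dependent (−20%): $4,125 × 0.8 = $3,300.
$3,300 is within the $100,000 maximum.

$3,300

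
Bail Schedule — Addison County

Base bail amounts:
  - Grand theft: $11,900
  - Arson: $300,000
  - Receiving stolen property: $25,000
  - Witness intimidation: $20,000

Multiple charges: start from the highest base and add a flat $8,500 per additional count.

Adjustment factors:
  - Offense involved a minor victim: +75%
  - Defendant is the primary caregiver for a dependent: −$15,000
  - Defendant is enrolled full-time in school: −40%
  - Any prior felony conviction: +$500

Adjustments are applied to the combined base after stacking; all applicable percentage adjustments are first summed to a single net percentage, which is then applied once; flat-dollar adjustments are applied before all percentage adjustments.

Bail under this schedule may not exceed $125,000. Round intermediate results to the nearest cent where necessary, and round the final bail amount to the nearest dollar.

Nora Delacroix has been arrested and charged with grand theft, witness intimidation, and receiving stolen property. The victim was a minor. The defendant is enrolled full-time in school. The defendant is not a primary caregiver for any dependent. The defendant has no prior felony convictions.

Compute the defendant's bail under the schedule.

Base amounts from the schedule: grand theft $11,900; witness intimidation $20,000; receiving stolen property $25,000.
Stacking rule: highest base plus $8,500 per additional charge. Highest is receiving stolen property at $25,000; 2 additional charges → +$17,000. Combined base = $42,000.
Net percentage adjustment: +75% −40% = +35%. $42,000 × 1.35 = $56,700.
$56,700 is within the $125,000 maximum.

$56,700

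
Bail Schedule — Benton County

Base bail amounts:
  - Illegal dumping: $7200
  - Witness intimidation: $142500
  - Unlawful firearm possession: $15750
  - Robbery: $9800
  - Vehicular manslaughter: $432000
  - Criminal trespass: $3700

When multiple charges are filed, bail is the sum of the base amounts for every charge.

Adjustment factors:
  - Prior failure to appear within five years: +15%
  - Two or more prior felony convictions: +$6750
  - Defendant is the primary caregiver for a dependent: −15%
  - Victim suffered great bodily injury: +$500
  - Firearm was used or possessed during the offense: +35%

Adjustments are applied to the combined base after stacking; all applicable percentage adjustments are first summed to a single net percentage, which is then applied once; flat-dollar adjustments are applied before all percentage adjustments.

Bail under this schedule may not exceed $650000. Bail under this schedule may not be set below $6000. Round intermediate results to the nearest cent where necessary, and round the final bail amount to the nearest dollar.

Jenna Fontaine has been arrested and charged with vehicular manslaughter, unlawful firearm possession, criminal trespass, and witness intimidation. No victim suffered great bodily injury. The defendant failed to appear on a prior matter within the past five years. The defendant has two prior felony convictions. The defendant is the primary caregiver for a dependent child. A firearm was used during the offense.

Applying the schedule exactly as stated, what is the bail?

Base amounts from the schedule: vehicular manslaughter $432000; unlawful firearm possession $15750; criminal trespass $3700; witness intimidation $142500.
Stacking rule: sum of all bases. $432000 + $15750 + $3700 + $142500 = $593950.
Two or more prior felony convictions (+$6750 flat): $593950 + $6750 = $600700.
Net percentage adjustment: +15% −15% +35% = +35%. $600700 × 1.35 = $810945.
Result $810945 exceeds the maximum of $650000; bail is capped at $650000.
$650000 is at or above the $6000 minimum.

$650000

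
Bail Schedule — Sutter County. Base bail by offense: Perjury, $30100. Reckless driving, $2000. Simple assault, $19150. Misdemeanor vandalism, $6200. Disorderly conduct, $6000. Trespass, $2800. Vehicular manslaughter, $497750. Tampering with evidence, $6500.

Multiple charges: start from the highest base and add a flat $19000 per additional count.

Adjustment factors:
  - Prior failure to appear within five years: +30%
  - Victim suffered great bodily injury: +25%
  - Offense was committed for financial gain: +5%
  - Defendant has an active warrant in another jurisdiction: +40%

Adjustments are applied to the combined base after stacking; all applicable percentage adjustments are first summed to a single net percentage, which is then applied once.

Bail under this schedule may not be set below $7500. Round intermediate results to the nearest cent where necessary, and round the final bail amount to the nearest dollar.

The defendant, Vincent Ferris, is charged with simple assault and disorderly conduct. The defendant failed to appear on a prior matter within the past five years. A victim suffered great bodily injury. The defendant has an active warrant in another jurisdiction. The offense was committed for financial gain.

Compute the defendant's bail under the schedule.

Base amounts from the schedule: simple assault $19150; disorderly conduct $6000.
Stacking rule: highest base plus $19000 per additional charge. Highest is simple assault at $19150; 1 additional charge → +$19000. Combined base = $38150.
Net percentage adjustment: +30% +25% +5% +40% = +100%. $38150 × 2 = $76300.
$76300 is at or above the $7500 minimum.

$76300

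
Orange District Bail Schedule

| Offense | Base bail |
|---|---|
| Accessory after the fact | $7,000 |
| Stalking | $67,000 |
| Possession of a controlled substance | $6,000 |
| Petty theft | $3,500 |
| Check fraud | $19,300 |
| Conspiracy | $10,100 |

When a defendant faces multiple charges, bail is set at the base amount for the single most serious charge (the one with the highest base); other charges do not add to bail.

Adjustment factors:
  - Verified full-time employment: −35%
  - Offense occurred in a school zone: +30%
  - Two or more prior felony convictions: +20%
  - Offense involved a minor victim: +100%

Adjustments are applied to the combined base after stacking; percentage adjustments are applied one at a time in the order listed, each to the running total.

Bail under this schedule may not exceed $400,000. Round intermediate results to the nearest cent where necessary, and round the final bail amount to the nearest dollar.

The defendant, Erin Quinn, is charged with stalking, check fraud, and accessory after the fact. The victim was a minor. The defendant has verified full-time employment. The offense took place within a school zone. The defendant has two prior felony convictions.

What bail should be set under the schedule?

Base amounts from the schedule: stalking $67,000; check fraud $19,300; accessory after the fact $7,000.
Stacking rule: use the highest base only. Highest is stalking at $67,000. Combined base = $67,000.
Verified full-time employment (−35%): $67,000 × 0.65 = $43,550.
Offense occurred in a school zone (+30%): $43,550 × 1.3 = $56,615.
Two or more prior felony convictions (+20%): $56,615 × 1.2 = $67,938.
Offense involved a minor victim (+100%): $67,938 × 2 = $135,876.
$135,876 is within the $400,000 maximum.

$135,876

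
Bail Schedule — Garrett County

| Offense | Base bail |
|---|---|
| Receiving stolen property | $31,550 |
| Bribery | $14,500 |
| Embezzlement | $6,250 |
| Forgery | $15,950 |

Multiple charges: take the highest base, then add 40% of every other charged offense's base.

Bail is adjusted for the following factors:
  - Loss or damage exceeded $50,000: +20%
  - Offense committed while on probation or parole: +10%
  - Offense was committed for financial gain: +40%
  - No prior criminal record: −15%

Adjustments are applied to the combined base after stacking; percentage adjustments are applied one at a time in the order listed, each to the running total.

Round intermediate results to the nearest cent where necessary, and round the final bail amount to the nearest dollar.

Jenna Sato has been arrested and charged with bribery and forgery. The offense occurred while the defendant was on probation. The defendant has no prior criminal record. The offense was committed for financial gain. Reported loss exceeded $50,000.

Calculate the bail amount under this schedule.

Base amounts from the schedule: bribery $14,500; forgery $15,950.
Stacking rule: highest base plus 40% of each additional charge. Highest is forgery at $15,950. Additional: $14,500 × 40% = $5,800. Combined base = $15,950 + $5,800 = $21,750.
Loss or damage exceeded $50,000 (+20%): $21,750 × 1.2 = $26,100.
Offense committed while on probation or parole (+10%): $26,100 × 1.1 = $28,710.
Offense was committed for financial gain (+40%): $28,710 × 1.4 = $40,194.
No prior criminal record (−15%): $40,194 × 0.85 = $34,164.90.
Rounded to the nearest dollar: $34,165.

$34,165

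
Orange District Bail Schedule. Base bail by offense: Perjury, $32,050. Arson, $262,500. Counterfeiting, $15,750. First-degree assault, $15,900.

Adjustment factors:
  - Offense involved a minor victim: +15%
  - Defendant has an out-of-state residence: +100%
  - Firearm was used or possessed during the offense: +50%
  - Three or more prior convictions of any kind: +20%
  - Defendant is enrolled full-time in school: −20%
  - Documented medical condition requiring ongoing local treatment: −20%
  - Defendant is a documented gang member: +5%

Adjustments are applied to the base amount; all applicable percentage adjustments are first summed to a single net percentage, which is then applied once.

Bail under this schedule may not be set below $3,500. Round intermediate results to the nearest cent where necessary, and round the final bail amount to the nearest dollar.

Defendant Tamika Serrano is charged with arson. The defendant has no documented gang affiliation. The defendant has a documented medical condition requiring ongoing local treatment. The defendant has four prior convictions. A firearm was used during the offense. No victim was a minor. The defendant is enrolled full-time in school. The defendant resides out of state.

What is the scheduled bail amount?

$603,750

Base amounts from the schedule: arson $262,500.
Single charge. Combined base = $262,500.
Net percentage adjustment: +100% +50% +20% −20% −20% = +130%. $262,500 × 2.3 = $603,750.
$603,750 is at or above the $3,500 minimum.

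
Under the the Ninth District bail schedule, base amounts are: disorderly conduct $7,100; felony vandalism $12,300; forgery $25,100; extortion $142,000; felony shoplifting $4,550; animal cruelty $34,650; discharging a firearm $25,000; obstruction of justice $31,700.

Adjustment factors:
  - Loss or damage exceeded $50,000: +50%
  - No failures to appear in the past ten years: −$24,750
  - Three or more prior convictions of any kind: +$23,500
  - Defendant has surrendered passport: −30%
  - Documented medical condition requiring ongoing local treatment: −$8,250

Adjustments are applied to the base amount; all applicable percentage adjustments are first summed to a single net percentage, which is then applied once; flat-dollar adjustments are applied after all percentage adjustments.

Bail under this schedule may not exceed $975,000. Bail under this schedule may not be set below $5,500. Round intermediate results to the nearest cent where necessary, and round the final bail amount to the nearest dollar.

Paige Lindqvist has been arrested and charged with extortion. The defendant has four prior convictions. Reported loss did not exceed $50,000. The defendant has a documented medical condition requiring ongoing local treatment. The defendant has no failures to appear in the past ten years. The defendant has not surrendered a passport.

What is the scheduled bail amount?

$132,500

Base amounts from the schedule: extortion $142,000.
Single charge. Combined base = $142,000.
No failures to appear in the past ten years (−$24,750 flat): $142,000 − $24,750 = $117,250.
Three or more prior convictions of any kind (+$23,500 flat): $117,250 + $23,500 = $140,750.
Documented medical condition requiring ongoing local treatment (−$8,250 flat): $140,750 − $8,250 = $132,500.
$132,500 is within the $975,000 maximum.
$132,500 is at or above the $5,500 minimum.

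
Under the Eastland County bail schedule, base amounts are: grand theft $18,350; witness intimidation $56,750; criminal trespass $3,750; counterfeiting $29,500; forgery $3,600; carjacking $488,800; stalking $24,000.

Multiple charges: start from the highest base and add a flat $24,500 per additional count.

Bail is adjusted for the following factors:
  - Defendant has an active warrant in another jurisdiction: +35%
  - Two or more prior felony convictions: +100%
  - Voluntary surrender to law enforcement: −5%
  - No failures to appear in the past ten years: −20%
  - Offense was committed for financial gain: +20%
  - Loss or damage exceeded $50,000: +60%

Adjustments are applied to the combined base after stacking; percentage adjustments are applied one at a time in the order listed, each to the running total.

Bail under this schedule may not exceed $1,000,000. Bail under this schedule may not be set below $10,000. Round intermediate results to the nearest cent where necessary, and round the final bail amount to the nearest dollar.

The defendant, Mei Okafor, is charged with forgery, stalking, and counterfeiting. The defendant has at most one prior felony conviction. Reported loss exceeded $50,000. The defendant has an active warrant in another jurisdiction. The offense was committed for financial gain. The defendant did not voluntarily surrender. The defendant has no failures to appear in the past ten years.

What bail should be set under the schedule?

$162,778

Base amounts from the schedule: forgery $3,600; stalking $24,000; counterfeiting $29,500.
Stacking rule: highest base plus $24,500 per additional charge. Highest is counterfeiting at $29,500; 2 additional charges → +$49,000. Combined base = $78,500.
Defendant has an active warrant in another jurisdiction (+35%): $78,500 × 1.35 = $105,975.
No failures to appear in the past ten years (−20%): $105,975 × 0.8 = $84,780.
Offense was committed for financial gain (+20%): $84,780 × 1.2 = $101,736.
Loss or damage exceeded $50,000 (+60%): $101,736 × 1.6 = $162,777.60.
$162,777.60 is within the $1,000,000 maximum.
$162,777.60 is at or above the $10,000 minimum.
Rounded to the nearest dollar: $162,778.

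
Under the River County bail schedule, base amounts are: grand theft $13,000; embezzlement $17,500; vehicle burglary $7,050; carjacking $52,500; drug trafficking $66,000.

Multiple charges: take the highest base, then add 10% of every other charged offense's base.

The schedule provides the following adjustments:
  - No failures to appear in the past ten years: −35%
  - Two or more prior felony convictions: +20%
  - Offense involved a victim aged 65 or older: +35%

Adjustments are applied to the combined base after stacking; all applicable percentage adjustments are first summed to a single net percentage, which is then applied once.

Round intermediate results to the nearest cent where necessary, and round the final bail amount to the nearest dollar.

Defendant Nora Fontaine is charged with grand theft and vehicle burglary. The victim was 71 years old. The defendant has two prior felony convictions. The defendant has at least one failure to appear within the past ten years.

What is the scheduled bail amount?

$21,243

Base amounts from the schedule: grand theft $13,000; vehicle burglary $7,050.
Stacking rule: highest base plus 10% of each additional charge. Highest is grand theft at $13,000. Additional: $7,050 × 10% = $705. Combined base = $13,000 + $705 = $13,705.
Net percentage adjustment: +20% +35% = +55%. $13,705 × 1.55 = $21,242.75.
Rounded to the nearest dollar: $21,243.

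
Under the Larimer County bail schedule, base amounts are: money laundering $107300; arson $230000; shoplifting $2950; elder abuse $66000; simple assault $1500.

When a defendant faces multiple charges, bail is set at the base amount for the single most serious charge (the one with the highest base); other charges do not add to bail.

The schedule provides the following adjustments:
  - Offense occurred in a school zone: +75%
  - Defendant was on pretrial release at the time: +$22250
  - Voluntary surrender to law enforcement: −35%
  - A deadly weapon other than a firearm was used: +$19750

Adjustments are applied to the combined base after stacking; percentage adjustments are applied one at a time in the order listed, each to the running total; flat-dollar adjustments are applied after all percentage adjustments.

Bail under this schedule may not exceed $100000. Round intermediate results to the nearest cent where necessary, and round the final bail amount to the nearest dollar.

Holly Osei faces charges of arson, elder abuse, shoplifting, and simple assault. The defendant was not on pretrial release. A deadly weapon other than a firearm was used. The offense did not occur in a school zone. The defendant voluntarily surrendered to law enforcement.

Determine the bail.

$100000

Base amounts from the schedule: arson $230000; elder abuse $66000; shoplifting $2950; simple assault $1500.
Stacking rule: use the highest base only. Highest is arson at $230000. Combined base = $230000.
Voluntary surrender to law enforcement (−35%): $230000 × 0.65 = $149500.
A deadly weapon other than a firearm was used (+$19750 flat): $149500 + $19750 = $169250.
Result $169250 exceeds the maximum of $100000; bail is capped at $100000.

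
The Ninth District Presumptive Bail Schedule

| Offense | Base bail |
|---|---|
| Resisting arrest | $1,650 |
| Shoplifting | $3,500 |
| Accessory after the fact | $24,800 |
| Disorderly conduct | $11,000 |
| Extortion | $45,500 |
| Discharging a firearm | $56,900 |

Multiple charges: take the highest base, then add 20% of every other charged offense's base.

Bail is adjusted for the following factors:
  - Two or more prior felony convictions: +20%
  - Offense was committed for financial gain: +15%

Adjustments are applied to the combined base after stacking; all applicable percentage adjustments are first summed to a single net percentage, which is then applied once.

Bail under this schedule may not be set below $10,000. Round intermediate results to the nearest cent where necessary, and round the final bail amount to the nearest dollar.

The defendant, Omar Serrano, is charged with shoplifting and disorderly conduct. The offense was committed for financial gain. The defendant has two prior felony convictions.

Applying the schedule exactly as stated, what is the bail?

Base amounts from the schedule: shoplifting $3,500; disorderly conduct $11,000.
Stacking rule: highest base plus 20% of each additional charge. Highest is disorderly conduct at $11,000. Additional: $3,500 × 20% = $700. Combined base = $11,000 + $700 = $11,700.
Net percentage adjustment: +20% +15% = +35%. $11,700 × 1.35 = $15,795.
$15,795 is at or above the $10,000 minimum.

$15,795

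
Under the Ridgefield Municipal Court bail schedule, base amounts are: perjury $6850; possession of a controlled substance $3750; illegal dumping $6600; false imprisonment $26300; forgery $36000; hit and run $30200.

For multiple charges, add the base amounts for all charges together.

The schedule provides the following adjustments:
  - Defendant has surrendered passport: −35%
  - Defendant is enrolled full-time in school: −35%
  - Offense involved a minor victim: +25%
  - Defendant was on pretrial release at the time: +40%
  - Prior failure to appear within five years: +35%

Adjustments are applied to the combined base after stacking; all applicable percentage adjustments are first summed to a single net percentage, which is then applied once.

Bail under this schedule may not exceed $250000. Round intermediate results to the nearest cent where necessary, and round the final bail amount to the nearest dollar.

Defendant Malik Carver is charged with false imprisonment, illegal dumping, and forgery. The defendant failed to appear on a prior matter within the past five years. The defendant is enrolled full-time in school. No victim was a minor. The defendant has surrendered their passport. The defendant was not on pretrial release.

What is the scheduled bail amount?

$44785

Base amounts from the schedule: false imprisonment $26300; illegal dumping $6600; forgery $36000.
Stacking rule: sum of all bases. $26300 + $6600 + $36000 = $68900.
Net percentage adjustment: −35% −35% +35% = −35%. $68900 × 0.65 = $44785.
$44785 is within the $250000 maximum.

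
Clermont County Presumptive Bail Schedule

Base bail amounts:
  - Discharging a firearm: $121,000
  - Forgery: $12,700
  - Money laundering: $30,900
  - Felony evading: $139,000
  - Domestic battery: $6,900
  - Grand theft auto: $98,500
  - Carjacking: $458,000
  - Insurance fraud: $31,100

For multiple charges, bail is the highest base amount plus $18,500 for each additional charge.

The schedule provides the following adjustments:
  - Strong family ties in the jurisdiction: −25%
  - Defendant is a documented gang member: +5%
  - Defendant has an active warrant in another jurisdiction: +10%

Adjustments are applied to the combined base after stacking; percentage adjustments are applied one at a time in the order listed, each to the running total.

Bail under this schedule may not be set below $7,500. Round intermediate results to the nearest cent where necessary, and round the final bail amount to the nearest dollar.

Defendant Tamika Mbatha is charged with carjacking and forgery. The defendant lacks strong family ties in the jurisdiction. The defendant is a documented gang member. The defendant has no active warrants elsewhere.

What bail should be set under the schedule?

Base amounts from the schedule: carjacking $458,000; forgery $12,700.
Stacking rule: highest base plus $18,500 per additional charge. Highest is carjacking at $458,000; 1 additional charge → +$18,500. Combined base = $476,500.
Defendant is a documented gang member (+5%): $476,500 × 1.05 = $500,325.
$500,325 is at or above the $7,500 minimum.

$500,325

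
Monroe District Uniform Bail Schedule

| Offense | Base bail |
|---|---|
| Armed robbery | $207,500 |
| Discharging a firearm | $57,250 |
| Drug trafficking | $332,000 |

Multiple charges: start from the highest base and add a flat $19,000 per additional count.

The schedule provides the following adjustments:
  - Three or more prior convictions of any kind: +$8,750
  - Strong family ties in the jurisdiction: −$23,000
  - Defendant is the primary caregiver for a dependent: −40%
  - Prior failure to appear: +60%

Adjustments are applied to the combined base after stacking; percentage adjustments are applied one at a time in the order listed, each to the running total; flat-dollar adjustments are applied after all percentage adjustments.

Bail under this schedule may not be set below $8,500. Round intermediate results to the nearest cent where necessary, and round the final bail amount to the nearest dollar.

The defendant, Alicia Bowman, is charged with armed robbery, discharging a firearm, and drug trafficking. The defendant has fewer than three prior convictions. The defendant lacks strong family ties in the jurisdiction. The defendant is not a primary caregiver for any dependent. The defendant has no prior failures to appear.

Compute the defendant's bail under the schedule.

Base amounts from the schedule: armed robbery $207,500; discharging a firearm $57,250; drug trafficking $332,000.
Stacking rule: highest base plus $19,000 per additional charge. Highest is drug trafficking at $332,000; 2 additional charges → +$38,000. Combined base = $370,000.
No adjustment factors apply to this defendant.
$370,000 is at or above the $8,500 minimum.

$370,000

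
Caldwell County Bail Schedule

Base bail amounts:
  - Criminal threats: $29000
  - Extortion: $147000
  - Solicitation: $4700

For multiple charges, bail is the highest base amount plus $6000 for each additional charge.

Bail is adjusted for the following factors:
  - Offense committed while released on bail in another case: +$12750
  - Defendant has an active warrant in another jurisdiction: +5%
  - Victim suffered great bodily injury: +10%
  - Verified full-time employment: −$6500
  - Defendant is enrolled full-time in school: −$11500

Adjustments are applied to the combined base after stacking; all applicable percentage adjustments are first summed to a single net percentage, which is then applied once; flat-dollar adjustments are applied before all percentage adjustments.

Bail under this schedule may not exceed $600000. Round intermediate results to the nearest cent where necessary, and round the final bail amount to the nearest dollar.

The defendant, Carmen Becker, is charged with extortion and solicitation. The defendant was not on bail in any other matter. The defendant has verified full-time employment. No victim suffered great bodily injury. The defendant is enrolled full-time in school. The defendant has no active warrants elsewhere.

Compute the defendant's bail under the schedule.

$135000

Base amounts from the schedule: extortion $147000; solicitation $4700.
Stacking rule: highest base plus $6000 per additional charge. Highest is extortion at $147000; 1 additional charge → +$6000. Combined base = $153000.
Verified full-time employment (−$6500 flat): $153000 − $6500 = $146500.
Defendant is enrolled full-time in school (−$11500 flat): $146500 − $11500 = $135000.
$135000 is within the $600000 maximum.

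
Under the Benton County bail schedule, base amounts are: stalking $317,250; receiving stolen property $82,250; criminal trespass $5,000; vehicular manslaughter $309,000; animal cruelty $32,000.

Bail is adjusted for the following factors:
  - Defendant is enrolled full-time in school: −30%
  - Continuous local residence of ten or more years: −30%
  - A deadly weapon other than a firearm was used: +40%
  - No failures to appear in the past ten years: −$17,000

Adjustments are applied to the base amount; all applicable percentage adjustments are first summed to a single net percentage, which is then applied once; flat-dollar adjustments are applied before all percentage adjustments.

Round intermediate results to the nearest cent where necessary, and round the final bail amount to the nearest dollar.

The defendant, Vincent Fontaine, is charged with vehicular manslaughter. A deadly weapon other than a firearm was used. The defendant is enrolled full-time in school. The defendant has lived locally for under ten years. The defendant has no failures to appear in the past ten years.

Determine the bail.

$321,200

Base amounts from the schedule: vehicular manslaughter $309,000.
Single charge. Combined base = $309,000.
No failures to appear in the past ten years (−$17,000 flat): $309,000 − $17,000 = $292,000.
Net percentage adjustment: −30% +40% = +10%. $292,000 × 1.1 = $321,200.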